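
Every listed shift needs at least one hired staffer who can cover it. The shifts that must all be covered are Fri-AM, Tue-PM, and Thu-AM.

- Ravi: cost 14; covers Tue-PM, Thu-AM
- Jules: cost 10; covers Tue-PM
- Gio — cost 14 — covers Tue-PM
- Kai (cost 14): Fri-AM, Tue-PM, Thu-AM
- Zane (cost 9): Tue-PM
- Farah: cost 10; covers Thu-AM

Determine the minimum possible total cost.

14

Kai alone covers Fri-AM, Tue-PM, Thu-AM — every shift.
Total cost: 14.
No cover costs less than 14.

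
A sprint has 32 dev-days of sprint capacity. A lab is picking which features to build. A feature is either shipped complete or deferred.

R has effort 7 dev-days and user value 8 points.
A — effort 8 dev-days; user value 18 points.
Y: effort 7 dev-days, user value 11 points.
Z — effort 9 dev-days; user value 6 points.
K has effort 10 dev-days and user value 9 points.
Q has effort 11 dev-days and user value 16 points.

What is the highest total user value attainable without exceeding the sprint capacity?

Take R, A, Y, and K: effort 7 + 8 + 7 + 10 = 32 ≤ 32, user value 8 + 18 + 11 + 9 = 46.
No other feasible combination does better.

46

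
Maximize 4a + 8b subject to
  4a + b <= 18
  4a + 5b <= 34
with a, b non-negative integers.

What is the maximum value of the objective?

52

(a,b)=(1,6): 4·1+1·6=10≤18, 4·1+5·6=34≤34, objective 52.
(a,b)=(0,6): 4·0+1·6=6≤18, 4·0+5·6=30≤34, objective 48.
(a,b)=(2,5): 4·2+1·5=13≤18, 4·2+5·5=33≤34, objective 48.
No feasible integer point exceeds 52.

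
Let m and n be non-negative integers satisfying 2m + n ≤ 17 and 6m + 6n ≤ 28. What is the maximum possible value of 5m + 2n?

The continuous relaxation peaks at (4.67, 0) with value 23.33; rounding to a feasible lattice point costs some objective.
(m,n)=(4,0): 2·4+1·0=8≤17, 6·4+6·0=24≤28, objective 20.
(m,n)=(3,1): 2·3+1·1=7≤17, 6·3+6·1=24≤28, objective 17.
The best lattice point is (4,0), giving 20.

20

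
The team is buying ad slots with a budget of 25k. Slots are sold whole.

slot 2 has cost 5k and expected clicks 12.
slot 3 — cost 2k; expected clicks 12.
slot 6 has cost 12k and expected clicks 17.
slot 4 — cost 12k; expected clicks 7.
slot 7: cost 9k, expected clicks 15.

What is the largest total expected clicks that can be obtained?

44

Allowing fractional choices, the relaxed optimum would be about 51.8, but ad slots are indivisible.
slot 2 + slot 3 + slot 7: cost 5 + 2 + 9 = 16 ≤ 25, expected clicks 12 + 12 + 15 = 39.
slot 2 + slot 3 + slot 6: cost 5 + 2 + 12 = 19 ≤ 25, expected clicks 12 + 12 + 17 = 41.
slot 3 + slot 6 + slot 7: cost 2 + 12 + 9 = 23 ≤ 25, expected clicks 12 + 17 + 15 = 44.
Best is slot 3, slot 6, and slot 7 with total expected clicks 44.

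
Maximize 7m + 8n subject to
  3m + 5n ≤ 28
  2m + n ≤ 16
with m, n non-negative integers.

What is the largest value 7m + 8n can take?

The continuous relaxation peaks at (7.43, 1.14) with value 61.14; rounding to a feasible lattice point costs some objective.
(m,n)=(6,2): 3·6+5·2=28≤28, 2·6+1·2=14≤16, objective 58.
(m,n)=(7,1): 3·7+5·1=26≤28, 2·7+1·1=15≤16, objective 57.
The best lattice point is (6,2), giving 58.

58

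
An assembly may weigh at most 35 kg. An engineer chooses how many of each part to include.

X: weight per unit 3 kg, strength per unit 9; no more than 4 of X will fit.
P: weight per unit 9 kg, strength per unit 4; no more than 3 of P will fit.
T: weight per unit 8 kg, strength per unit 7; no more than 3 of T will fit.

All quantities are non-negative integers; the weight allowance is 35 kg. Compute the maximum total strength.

3×X and 3×T: weight 33 ≤ 35, strength 3·9 + 3·7 = 48.
4×X and 2×T: weight 28 ≤ 35, strength 4·9 + 2·7 = 50.
Best is 50.

50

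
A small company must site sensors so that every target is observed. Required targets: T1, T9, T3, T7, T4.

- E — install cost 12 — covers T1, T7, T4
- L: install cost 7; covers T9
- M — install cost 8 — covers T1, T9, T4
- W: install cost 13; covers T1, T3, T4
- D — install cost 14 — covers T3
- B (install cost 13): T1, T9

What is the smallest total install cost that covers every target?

32

This is an integer covering problem.
The greedy cost-per-new-target heuristic would pick M, E, and W for 33, but a cheaper cover exists.
Choose E, L, and W: together they cover T1, T9, T3, T7, T4 — every target.
Total install cost: 12 + 7 + 13 = 32.
No cover costs less than 32.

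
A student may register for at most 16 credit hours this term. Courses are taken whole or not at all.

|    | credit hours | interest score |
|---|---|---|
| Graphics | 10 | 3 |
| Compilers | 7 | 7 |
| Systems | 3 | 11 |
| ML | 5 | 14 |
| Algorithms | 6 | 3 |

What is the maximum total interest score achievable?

Treat it as a binary knapsack problem.
Systems + ML + Algorithms: credit hours 3 + 5 + 6 = 14 ≤ 16, interest score 11 + 14 + 3 = 28.
Compilers + Systems + ML: credit hours 7 + 3 + 5 = 15 ≤ 16, interest score 7 + 11 + 14 = 32.
Best is Compilers, Systems, and ML with total interest score 32.

32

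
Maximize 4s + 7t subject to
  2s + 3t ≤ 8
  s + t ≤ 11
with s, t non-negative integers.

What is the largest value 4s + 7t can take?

Relaxing integrality, the LP optimum is 18.67 at (s,t) = (0, 2.67), which is not an integer point.
(s,t)=(1,2): 2·1+3·2=8≤8, 1·1+1·2=3≤11, objective 18.
(s,t)=(2,1): 2·2+3·1=7≤8, 1·2+1·1=3≤11, objective 15.
(s,t)=(0,2): 2·0+3·2=6≤8, 1·0+1·2=2≤11, objective 14.
(s,t)=(1,1): 2·1+3·1=5≤8, 1·1+1·1=2≤11, objective 11.
No feasible integer point exceeds 18.

18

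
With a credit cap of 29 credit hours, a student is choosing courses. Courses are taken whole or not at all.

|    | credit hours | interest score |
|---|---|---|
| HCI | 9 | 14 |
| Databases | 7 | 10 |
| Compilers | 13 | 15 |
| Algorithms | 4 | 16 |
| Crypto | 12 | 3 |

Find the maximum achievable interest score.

This is an integer program with binary decision variables.
Take HCI, Compilers, and Algorithms: credit hours 9 + 13 + 4 = 26 ≤ 29, interest score 14 + 15 + 16 = 45.
No other feasible combination does better.

45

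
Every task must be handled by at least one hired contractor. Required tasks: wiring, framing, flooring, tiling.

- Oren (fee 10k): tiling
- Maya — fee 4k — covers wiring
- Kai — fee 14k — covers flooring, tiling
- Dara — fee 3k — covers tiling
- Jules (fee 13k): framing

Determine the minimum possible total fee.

31

This is an integer covering problem.
The greedy cost-per-new-task heuristic would pick Dara, Maya, Jules, and Kai for 34, but a cheaper cover exists.
Choose Maya, Kai, and Jules: together they cover wiring, framing, flooring, tiling — every task.
Total fee: 4 + 14 + 13 = 31.
No cover costs less than 31.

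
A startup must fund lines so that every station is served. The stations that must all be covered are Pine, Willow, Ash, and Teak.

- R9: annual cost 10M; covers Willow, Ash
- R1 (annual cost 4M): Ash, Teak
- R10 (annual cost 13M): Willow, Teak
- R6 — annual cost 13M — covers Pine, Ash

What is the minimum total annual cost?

This is a weighted set-cover instance.
The greedy cost-per-new-station heuristic would pick R1, R9, and R6 for 27, but a cheaper cover exists.
Choose R10 and R6: together they cover Pine, Willow, Ash, Teak — every station.
Total annual cost: 13 + 13 = 26.
No cover costs less than 26.

26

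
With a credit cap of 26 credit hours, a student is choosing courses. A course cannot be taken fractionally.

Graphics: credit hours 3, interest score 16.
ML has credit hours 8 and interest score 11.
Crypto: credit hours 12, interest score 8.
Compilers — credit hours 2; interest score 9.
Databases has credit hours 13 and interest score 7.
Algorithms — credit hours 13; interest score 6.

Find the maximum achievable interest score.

Take Graphics, ML, Crypto, and Compilers: credit hours 3 + 8 + 12 + 2 = 25 ≤ 26, interest score 16 + 11 + 8 + 9 = 44.
No other feasible combination does better.

44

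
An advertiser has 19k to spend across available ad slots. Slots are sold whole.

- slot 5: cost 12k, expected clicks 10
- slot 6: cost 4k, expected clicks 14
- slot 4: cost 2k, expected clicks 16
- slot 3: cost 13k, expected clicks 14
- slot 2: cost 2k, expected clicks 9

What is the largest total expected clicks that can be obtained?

Take slot 6, slot 4, and slot 3: cost 4 + 2 + 13 = 19 ≤ 19, expected clicks 14 + 16 + 14 = 44.
No other feasible combination does better.

44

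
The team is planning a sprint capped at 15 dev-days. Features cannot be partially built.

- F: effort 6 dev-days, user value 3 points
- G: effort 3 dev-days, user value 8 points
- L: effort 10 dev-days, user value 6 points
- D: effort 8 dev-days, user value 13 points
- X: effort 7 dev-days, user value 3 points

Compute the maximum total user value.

21

Allowing fractional choices, the relaxed optimum would be about 23.4, but features are indivisible.
F + D: effort 6 + 8 = 14 ≤ 15, user value 3 + 13 = 16.
G + D: effort 3 + 8 = 11 ≤ 15, user value 8 + 13 = 21.
D + X: effort 8 + 7 = 15 ≤ 15, user value 13 + 3 = 16.
Best is G and D with total user value 21.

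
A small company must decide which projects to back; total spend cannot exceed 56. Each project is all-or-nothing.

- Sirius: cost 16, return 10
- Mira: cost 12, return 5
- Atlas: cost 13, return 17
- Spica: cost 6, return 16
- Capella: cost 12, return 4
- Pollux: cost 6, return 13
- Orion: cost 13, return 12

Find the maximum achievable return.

Allowing fractional choices, the relaxed optimum would be about 68.8, but projects are indivisible.
Mira + Atlas + Spica + Pollux + Orion: cost 12 + 13 + 6 + 6 + 13 = 50 ≤ 56, return 5 + 17 + 16 + 13 + 12 = 63.
Sirius + Atlas + Spica + Pollux + Orion: cost 16 + 13 + 6 + 6 + 13 = 54 ≤ 56, return 10 + 17 + 16 + 13 + 12 = 68.
Atlas + Spica + Capella + Pollux + Orion: cost 13 + 6 + 12 + 6 + 13 = 50 ≤ 56, return 17 + 16 + 4 + 13 + 12 = 62.
Best is Sirius, Atlas, Spica, Pollux, and Orion with total return 68.

68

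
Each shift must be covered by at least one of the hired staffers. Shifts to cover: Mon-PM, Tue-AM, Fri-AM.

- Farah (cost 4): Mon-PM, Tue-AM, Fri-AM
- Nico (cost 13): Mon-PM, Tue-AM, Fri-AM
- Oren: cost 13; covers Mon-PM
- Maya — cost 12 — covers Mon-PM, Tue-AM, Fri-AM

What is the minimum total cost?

4

Farah alone covers Mon-PM, Tue-AM, Fri-AM — every shift.
Total cost: 4.
No cover costs less than 4.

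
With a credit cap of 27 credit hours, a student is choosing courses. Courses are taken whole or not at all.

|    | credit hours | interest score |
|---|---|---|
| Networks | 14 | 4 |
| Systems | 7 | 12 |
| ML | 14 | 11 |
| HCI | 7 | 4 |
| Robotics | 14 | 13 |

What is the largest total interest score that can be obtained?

25

Allowing fractional choices, the relaxed optimum would be about 29.7, but courses are indivisible.
Systems + Robotics: credit hours 7 + 14 = 21 ≤ 27, interest score 12 + 13 = 25.
HCI + Robotics: credit hours 7 + 14 = 21 ≤ 27, interest score 4 + 13 = 17.
Systems + ML: credit hours 7 + 14 = 21 ≤ 27, interest score 12 + 11 = 23.
Best is Systems and Robotics with total interest score 25.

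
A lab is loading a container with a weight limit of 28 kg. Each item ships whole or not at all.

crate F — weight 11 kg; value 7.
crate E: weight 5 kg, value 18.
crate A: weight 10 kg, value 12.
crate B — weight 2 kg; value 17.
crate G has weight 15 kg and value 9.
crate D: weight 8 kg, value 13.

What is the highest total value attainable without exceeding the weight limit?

60

Take crate E, crate A, crate B, and crate D: weight 5 + 10 + 2 + 8 = 25 ≤ 28, value 18 + 12 + 17 + 13 = 60.
No other feasible combination does better.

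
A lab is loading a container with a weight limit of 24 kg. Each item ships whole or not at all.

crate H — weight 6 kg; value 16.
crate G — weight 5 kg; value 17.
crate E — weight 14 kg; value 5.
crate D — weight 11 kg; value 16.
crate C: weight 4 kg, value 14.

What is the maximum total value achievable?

49

crate H + crate G + crate D: weight 6 + 5 + 11 = 22 ≤ 24, value 16 + 17 + 16 = 49.
crate H + crate G + crate C: weight 6 + 5 + 4 = 15 ≤ 24, value 16 + 17 + 14 = 47.
crate G + crate D + crate C: weight 5 + 11 + 4 = 20 ≤ 24, value 17 + 16 + 14 = 47.
Best is crate H, crate G, and crate D with total value 49.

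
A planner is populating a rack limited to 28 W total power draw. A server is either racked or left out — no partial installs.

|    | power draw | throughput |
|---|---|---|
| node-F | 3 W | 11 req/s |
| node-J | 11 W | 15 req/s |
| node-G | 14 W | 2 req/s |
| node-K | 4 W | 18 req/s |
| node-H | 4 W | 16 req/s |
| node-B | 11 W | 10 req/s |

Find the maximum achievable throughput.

60

node-F + node-J + node-K + node-H: power draw 3 + 11 + 4 + 4 = 22 ≤ 28, throughput 11 + 15 + 18 + 16 = 60.
node-F + node-K + node-H + node-B: power draw 3 + 4 + 4 + 11 = 22 ≤ 28, throughput 11 + 18 + 16 + 10 = 55.
Best is node-F, node-J, node-K, and node-H with total throughput 60.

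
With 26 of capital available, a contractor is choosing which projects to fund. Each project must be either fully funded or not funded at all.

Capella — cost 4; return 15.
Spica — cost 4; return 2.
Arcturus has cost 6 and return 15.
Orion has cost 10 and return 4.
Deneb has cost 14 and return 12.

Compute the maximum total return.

42

Allowing fractional choices, the relaxed optimum would be about 43.0, but projects are indivisible.
Capella + Arcturus + Orion: cost 4 + 6 + 10 = 20 ≤ 26, return 15 + 15 + 4 = 34.
Capella + Arcturus + Deneb: cost 4 + 6 + 14 = 24 ≤ 26, return 15 + 15 + 12 = 42.
Capella + Spica + Arcturus + Orion: cost 4 + 4 + 6 + 10 = 24 ≤ 26, return 15 + 2 + 15 + 4 = 36.
Best is Capella, Arcturus, and Deneb with total return 42.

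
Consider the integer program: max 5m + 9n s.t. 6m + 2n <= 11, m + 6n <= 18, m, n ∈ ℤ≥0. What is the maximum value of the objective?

27

Relaxing integrality, the LP optimum is 30.09 at (m,n) = (0.882, 2.85), which is not an integer point.
(m,n)=(0,3): 6·0+2·3=6≤11, 1·0+6·3=18≤18, objective 27.
(m,n)=(1,2): 6·1+2·2=10≤11, 1·1+6·2=13≤18, objective 23.
(m,n)=(0,2): 6·0+2·2=4≤11, 1·0+6·2=12≤18, objective 18.
No feasible integer point exceeds 27.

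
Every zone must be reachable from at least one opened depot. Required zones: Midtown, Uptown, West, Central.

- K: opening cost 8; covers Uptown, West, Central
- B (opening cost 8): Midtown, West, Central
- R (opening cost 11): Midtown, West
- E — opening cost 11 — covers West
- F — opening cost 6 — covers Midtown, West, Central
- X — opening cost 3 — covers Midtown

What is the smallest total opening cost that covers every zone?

11

This is a weighted set-cover instance.
The greedy cost-per-new-zone heuristic would pick F and K for 14, but a cheaper cover exists.
Choose K and X: together they cover Midtown, Uptown, West, Central — every zone.
Total opening cost: 8 + 3 = 11.
No cover costs less than 11.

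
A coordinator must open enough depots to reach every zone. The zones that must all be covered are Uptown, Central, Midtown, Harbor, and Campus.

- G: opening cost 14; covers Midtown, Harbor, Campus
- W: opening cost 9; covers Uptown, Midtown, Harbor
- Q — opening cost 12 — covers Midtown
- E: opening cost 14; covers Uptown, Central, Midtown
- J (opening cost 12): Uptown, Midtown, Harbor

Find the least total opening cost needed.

28

The greedy cost-per-new-zone heuristic would pick W, G, and E for 37, but a cheaper cover exists.
Choose G and E: together they cover Uptown, Central, Midtown, Harbor, Campus — every zone.
Total opening cost: 14 + 14 = 28.
No cover costs less than 28.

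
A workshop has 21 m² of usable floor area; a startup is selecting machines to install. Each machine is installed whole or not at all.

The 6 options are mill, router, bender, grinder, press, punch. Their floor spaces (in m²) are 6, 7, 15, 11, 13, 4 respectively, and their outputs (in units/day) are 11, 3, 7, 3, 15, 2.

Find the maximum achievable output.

Allowing fractional choices, the relaxed optimum would be about 27.0, but machines are indivisible.
mill + press: floor space 6 + 13 = 19 ≤ 21, output 11 + 15 = 26.
router + press: floor space 7 + 13 = 20 ≤ 21, output 3 + 15 = 18.
Best is mill and press with total output 26.

26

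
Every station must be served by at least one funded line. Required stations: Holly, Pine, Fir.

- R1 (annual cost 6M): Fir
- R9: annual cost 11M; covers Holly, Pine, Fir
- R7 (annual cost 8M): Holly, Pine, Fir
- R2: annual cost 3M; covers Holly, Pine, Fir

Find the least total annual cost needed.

R2 alone covers Holly, Pine, Fir — every station.
Total annual cost: 3.
No cover costs less than 3.

3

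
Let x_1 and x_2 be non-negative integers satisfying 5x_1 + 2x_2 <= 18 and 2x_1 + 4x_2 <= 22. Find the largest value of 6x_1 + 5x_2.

The continuous relaxation peaks at (1.75, 4.62) with value 33.62; rounding to a feasible lattice point costs some objective.
(x_1,x_2)=(2,4): 5·2+2·4=18≤18, 2·2+4·4=20≤22, objective 32.
(x_1,x_2)=(1,5): 5·1+2·5=15≤18, 2·1+4·5=22≤22, objective 31.
(x_1,x_2)=(2,3): 5·2+2·3=16≤18, 2·2+4·3=16≤22, objective 27.
(x_1,x_2)=(1,4): 5·1+2·4=13≤18, 2·1+4·4=18≤22, objective 26.
No feasible integer point exceeds 32.

32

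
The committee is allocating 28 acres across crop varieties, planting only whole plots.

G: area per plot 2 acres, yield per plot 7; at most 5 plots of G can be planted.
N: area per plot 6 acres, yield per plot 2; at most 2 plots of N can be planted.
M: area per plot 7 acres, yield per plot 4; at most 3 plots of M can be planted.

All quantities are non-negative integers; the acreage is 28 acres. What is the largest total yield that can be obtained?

43

Take 5×G and 2×M: area 24 ≤ 28, yield 5·7 + 2·4 = 43.
G has the best ratio (7/2) and is taken to its limit of 5; remaining capacity is filled optimally with the others.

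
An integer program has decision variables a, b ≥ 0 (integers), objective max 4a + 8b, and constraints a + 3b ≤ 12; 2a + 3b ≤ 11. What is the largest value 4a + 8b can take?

(a,b)=(1,3): 1·1+3·3=10≤12, 2·1+3·3=11≤11, objective 28.
(a,b)=(0,3): 1·0+3·3=9≤12, 2·0+3·3=9≤11, objective 24.
(a,b)=(2,2): 1·2+3·2=8≤12, 2·2+3·2=10≤11, objective 24.
(a,b)=(1,2): 1·1+3·2=7≤12, 2·1+3·2=8≤11, objective 20.
Maximum is 28 at (a,b)=(1,3).

28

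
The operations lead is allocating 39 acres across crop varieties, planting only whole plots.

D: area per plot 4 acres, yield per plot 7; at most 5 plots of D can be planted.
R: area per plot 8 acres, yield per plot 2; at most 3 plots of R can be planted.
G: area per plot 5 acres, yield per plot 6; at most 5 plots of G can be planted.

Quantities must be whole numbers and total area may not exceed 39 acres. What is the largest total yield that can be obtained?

53

Take 5×D and 3×G: area 35 ≤ 39, yield 5·7 + 3·6 = 53.
D has the best ratio (7/4) and is taken to its limit of 5; remaining capacity is filled optimally with the others.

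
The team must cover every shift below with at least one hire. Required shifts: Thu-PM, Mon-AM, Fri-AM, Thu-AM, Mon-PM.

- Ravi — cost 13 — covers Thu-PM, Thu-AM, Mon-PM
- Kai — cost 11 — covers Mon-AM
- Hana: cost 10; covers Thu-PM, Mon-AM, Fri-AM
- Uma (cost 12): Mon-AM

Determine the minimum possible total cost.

Choose Ravi and Hana: together they cover Thu-PM, Mon-AM, Fri-AM, Thu-AM, Mon-PM — every shift.
Total cost: 13 + 10 = 23.
No cover costs less than 23.

23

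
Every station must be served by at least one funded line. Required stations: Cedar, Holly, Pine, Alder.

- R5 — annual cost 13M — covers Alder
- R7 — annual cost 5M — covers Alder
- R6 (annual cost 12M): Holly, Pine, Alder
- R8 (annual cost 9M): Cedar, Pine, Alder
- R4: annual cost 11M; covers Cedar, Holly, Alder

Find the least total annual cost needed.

Choose R8 and R4: together they cover Cedar, Holly, Pine, Alder — every station.
Total annual cost: 9 + 11 = 20.
No cover costs less than 20.

20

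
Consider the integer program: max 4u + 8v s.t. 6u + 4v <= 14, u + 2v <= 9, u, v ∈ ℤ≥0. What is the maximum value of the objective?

24

(u,v)=(0,3) is feasible, giving 24.
(u,v)=(1,2) is feasible, giving 20.
(u,v)=(0,2) is feasible, giving 16.
The best lattice point is (0,3), giving 24.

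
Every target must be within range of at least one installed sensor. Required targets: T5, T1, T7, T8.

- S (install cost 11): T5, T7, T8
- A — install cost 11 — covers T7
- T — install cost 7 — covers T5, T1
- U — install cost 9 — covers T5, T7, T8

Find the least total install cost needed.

16

This is an integer covering problem.
Choose T and U: together they cover T5, T1, T7, T8 — every target.
Total install cost: 7 + 9 = 16.
No cover costs less than 16.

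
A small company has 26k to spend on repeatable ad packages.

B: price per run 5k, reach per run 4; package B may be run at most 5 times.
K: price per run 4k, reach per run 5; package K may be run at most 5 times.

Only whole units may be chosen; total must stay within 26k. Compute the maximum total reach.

2×B and 4×K: price 26 ≤ 26, reach 2·4 + 4·5 = 28.
1×B and 5×K: price 25 ≤ 26, reach 1·4 + 5·5 = 29.
Best is 29.

29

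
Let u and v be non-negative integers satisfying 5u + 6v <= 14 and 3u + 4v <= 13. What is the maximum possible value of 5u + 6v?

(u,v)=(0,2): 5·0+6·2=12≤14, 3·0+4·2=8≤13, objective 12.
(u,v)=(1,1): 5·1+6·1=11≤14, 3·1+4·1=7≤13, objective 11.
Maximum is 12 at (u,v)=(0,2).

12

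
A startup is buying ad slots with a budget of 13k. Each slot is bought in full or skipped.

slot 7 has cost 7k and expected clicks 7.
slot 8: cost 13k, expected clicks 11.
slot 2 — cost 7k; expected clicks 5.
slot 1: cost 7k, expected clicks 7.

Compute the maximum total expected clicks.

slot 7: cost 7 ≤ 13, expected clicks 7.
slot 8: cost 13 ≤ 13, expected clicks 11.
Best is slot 8 with total expected clicks 11.

11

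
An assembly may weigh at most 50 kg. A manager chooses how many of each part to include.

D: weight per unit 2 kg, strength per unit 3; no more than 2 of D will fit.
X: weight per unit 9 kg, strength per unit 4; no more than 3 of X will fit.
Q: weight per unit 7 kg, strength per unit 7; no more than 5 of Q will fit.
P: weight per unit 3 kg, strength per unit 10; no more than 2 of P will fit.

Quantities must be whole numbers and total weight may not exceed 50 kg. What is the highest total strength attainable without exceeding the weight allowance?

61

Take 2×D, 5×Q, and 2×P: weight 45 ≤ 50, strength 2·3 + 5·7 + 2·10 = 61.
P has the best ratio (10/3) and is taken to its limit of 2; remaining capacity is filled optimally with the others.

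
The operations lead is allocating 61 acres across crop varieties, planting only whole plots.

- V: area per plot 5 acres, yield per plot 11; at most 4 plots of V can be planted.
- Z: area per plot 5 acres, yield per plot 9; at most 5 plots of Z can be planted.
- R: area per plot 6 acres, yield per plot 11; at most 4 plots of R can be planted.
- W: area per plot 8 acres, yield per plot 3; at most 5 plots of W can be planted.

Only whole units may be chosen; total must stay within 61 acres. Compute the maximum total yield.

115

Take 4×V, 3×Z, and 4×R: area 59 ≤ 61, yield 4·11 + 3·9 + 4·11 = 115.
V has the best ratio (11/5) and is taken to its limit of 4; remaining capacity is filled optimally with the others.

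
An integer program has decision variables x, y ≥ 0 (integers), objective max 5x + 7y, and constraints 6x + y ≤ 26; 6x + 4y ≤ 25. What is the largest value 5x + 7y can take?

42

The continuous relaxation peaks at (0, 6.25) with value 43.75; rounding to a feasible lattice point costs some objective.
(x,y)=(0,6): 6·0+1·6=6≤26, 6·0+4·6=24≤25, objective 42.
(x,y)=(0,5): 6·0+1·5=5≤26, 6·0+4·5=20≤25, objective 35.
Maximum is 42 at (x,y)=(0,6).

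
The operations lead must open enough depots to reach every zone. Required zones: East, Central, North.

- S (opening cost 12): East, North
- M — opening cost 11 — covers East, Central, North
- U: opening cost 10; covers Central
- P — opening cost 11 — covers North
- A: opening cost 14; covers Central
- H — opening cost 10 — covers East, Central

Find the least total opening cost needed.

11

M alone covers East, Central, North — every zone.
Total opening cost: 11.
No cover costs less than 11.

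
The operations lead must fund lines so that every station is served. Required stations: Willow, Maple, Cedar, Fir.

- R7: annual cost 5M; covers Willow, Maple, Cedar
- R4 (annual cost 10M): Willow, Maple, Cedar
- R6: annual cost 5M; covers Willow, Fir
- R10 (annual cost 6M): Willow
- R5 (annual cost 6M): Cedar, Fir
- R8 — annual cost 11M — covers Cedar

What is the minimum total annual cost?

10

Choose R7 and R6: together they cover Willow, Maple, Cedar, Fir — every station.
Total annual cost: 5 + 5 = 10.
No cover costs less than 10.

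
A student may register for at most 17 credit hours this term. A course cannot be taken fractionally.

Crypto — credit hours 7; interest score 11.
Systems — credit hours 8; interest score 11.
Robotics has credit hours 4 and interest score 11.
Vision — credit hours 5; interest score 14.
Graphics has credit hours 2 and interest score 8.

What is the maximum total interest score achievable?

36

Allowing fractional choices, the relaxed optimum would be about 42.4, but courses are indivisible.
Crypto + Robotics + Vision: credit hours 7 + 4 + 5 = 16 ≤ 17, interest score 11 + 11 + 14 = 36.
Systems + Robotics + Vision: credit hours 8 + 4 + 5 = 17 ≤ 17, interest score 11 + 11 + 14 = 36.
The maximum interest score is 36; one optimal choice is Crypto, Robotics, and Vision.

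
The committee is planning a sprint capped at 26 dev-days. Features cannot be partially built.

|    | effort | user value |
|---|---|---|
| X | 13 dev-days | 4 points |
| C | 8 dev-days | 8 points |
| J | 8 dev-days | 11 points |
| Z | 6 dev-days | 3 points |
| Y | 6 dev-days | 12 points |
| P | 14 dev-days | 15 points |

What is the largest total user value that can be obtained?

31

This is an integer program with binary decision variables.
Y + P: effort 6 + 14 = 20 ≤ 26, user value 12 + 15 = 27.
Z + Y + P: effort 6 + 6 + 14 = 26 ≤ 26, user value 3 + 12 + 15 = 30.
C + J + Y: effort 8 + 8 + 6 = 22 ≤ 26, user value 8 + 11 + 12 = 31.
Best is C, J, and Y with total user value 31.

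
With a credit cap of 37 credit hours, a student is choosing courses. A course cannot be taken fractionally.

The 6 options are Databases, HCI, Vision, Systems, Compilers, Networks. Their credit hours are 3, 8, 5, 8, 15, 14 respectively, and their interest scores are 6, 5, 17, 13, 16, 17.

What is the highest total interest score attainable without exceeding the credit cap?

Allowing fractional choices, the relaxed optimum would be about 60.5, but courses are indivisible.
Databases + Vision + Systems + Networks: credit hours 3 + 5 + 8 + 14 = 30 ≤ 37, interest score 6 + 17 + 13 + 17 = 53.
Databases + Vision + Compilers + Networks: credit hours 3 + 5 + 15 + 14 = 37 ≤ 37, interest score 6 + 17 + 16 + 17 = 56.
Databases + Vision + Systems + Compilers: credit hours 3 + 5 + 8 + 15 = 31 ≤ 37, interest score 6 + 17 + 13 + 16 = 52.
Best is Databases, Vision, Compilers, and Networks with total interest score 56.

56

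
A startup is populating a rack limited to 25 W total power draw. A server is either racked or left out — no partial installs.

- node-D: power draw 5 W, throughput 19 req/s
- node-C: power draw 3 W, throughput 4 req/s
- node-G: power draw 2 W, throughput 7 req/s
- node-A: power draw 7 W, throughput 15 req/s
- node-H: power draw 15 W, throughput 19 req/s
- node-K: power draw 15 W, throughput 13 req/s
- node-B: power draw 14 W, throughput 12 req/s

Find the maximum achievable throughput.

49

This is a 0-1 knapsack instance.
Take node-D, node-C, node-G, and node-H: power draw 5 + 3 + 2 + 15 = 25 ≤ 25, throughput 19 + 4 + 7 + 19 = 49.
No other feasible combination does better.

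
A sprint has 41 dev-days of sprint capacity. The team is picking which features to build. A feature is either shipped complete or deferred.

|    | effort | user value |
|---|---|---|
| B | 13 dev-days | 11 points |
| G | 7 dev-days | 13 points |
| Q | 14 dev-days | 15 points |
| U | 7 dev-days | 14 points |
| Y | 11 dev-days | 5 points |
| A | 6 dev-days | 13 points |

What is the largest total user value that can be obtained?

55

Allowing fractional choices, the relaxed optimum would be about 60.9, but features are indivisible.
G + Q + U + A: effort 7 + 14 + 7 + 6 = 34 ≤ 41, user value 13 + 15 + 14 + 13 = 55.
B + Q + U + A: effort 13 + 14 + 7 + 6 = 40 ≤ 41, user value 11 + 15 + 14 + 13 = 53.
Best is G, Q, U, and A with total user value 55.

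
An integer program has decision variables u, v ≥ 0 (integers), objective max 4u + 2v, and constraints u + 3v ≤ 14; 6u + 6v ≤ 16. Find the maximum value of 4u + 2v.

(u,v)=(2,0): 1·2+3·0=2≤14, 6·2+6·0=12≤16, objective 8.
(u,v)=(1,1): 1·1+3·1=4≤14, 6·1+6·1=12≤16, objective 6.
(u,v)=(1,0): 1·1+3·0=1≤14, 6·1+6·0=6≤16, objective 4.
No feasible integer point exceeds 8.

8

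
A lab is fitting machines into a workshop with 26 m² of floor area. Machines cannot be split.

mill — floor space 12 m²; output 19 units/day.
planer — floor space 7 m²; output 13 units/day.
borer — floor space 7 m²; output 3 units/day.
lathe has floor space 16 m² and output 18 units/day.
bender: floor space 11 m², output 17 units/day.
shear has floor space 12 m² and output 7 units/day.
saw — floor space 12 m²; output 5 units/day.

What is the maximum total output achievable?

Treat it as a binary knapsack problem.
Take mill and bender: floor space 12 + 11 = 23 ≤ 26, output 19 + 17 = 36.
No other feasible combination does better.

36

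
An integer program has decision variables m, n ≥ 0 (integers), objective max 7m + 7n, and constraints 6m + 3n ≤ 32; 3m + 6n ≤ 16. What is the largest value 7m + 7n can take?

35

(m,n)=(5,0): 6·5+3·0=30≤32, 3·5+6·0=15≤16, objective 35.
(m,n)=(4,0): 6·4+3·0=24≤32, 3·4+6·0=12≤16, objective 28.
The best lattice point is (5,0), giving 35.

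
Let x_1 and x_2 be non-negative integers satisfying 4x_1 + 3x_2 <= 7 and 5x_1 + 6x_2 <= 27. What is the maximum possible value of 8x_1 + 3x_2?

Relaxing integrality, the LP optimum is 14.00 at (x_1,x_2) = (1.75, 0), which is not an integer point.
(x_1,x_2)=(1,1): 4·1+3·1=7≤7, 5·1+6·1=11≤27, objective 11.
(x_1,x_2)=(1,0): 4·1+3·0=4≤7, 5·1+6·0=5≤27, objective 8.
(x_1,x_2)=(0,2): 4·0+3·2=6≤7, 5·0+6·2=12≤27, objective 6.
(x_1,x_2)=(0,1): 4·0+3·1=3≤7, 5·0+6·1=6≤27, objective 3.
Maximum is 11 at (x_1,x_2)=(1,1).

11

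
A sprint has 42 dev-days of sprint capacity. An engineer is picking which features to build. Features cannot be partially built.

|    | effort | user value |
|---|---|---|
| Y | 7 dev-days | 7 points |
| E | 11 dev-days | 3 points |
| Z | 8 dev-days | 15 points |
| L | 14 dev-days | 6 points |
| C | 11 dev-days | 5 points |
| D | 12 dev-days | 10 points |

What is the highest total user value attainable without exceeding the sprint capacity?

38

Y + Z + C + D: effort 7 + 8 + 11 + 12 = 38 ≤ 42, user value 7 + 15 + 5 + 10 = 37.
Y + Z + L + D: effort 7 + 8 + 14 + 12 = 41 ≤ 42, user value 7 + 15 + 6 + 10 = 38.
Best is Y, Z, L, and D with total user value 38.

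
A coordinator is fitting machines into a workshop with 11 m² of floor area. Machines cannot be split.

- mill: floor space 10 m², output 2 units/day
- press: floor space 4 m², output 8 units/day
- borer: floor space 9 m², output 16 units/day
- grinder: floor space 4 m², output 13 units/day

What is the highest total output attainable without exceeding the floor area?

This is a 0-1 knapsack instance.
press + grinder: floor space 4 + 4 = 8 ≤ 11, output 8 + 13 = 21.
grinder: floor space 4 ≤ 11, output 13.
borer: floor space 9 ≤ 11, output 16.
Best is press and grinder with total output 21.

21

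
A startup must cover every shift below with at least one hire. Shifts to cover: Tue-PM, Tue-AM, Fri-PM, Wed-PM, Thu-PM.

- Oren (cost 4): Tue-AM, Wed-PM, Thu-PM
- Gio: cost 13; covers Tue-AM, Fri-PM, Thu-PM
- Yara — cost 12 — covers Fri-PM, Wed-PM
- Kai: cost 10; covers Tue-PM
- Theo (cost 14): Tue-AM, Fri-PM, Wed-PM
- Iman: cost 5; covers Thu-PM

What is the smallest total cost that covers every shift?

26

This is a weighted set-cover instance.
Choose Oren, Yara, and Kai: together they cover Tue-PM, Tue-AM, Fri-PM, Wed-PM, Thu-PM — every shift.
Total cost: 4 + 12 + 10 = 26.
No cover costs less than 26.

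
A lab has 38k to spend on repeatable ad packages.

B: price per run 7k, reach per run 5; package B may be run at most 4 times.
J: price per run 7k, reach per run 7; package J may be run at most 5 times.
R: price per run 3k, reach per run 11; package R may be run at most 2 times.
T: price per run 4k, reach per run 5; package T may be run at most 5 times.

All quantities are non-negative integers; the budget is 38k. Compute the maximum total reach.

56

This is a bounded integer knapsack.
R has the best ratio (11/3); taking only R gives at most 2×11 = 22 (stopped by the supply cap of 2).
Mixing does better — 2×J, 2×R, and 4×T: price 36 ≤ 38, reach 2·7 + 2·11 + 4·5 = 56.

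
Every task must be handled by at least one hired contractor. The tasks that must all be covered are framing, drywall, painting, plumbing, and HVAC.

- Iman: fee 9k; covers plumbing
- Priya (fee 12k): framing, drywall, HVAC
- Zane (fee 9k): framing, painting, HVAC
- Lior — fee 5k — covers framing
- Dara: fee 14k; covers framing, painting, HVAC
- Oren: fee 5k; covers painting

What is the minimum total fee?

The greedy cost-per-new-task heuristic would pick Zane, Iman, and Priya for 30, but a cheaper cover exists.
Choose Iman, Priya, and Oren: together they cover framing, drywall, painting, plumbing, HVAC — every task.
Total fee: 9 + 12 + 5 = 26.
No cover costs less than 26.

26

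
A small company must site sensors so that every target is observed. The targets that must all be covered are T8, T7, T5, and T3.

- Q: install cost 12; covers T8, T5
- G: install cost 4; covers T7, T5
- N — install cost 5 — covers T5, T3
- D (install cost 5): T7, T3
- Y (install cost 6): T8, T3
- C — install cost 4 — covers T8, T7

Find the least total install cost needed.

9

This is an integer covering problem.
The greedy cost-per-new-target heuristic would pick G and Y for 10, but a cheaper cover exists.
Choose N and C: together they cover T8, T7, T5, T3 — every target.
Total install cost: 5 + 4 = 9.
No cover costs less than 9.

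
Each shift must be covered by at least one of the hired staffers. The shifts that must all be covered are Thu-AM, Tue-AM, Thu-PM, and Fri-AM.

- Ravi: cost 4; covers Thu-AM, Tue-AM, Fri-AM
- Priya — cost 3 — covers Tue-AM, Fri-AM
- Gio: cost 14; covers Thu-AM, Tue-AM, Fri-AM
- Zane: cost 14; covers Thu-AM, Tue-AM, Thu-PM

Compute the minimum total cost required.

Choose Priya and Zane: together they cover Thu-AM, Tue-AM, Thu-PM, Fri-AM — every shift.
Total cost: 3 + 14 = 17.

17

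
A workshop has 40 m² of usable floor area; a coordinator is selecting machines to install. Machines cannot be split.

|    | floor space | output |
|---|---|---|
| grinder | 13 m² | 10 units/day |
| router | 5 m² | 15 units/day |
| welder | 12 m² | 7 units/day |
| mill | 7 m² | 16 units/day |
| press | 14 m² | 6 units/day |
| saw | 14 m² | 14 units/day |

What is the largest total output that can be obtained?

55

grinder + router + mill + saw: floor space 13 + 5 + 7 + 14 = 39 ≤ 40, output 10 + 15 + 16 + 14 = 55.
router + mill + press + saw: floor space 5 + 7 + 14 + 14 = 40 ≤ 40, output 15 + 16 + 6 + 14 = 51.
router + welder + mill + saw: floor space 5 + 12 + 7 + 14 = 38 ≤ 40, output 15 + 7 + 16 + 14 = 52.
Best is grinder, router, mill, and saw with total output 55.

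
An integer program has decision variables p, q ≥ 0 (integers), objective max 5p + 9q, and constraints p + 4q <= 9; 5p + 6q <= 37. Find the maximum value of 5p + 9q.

35

Relaxing integrality, the LP optimum is 38.71 at (p,q) = (6.71, 0.571), which is not an integer point.
(p,q)=(7,0): 1·7+4·0=7≤9, 5·7+6·0=35≤37, objective 35.
(p,q)=(5,1): 1·5+4·1=9≤9, 5·5+6·1=31≤37, objective 34.
(p,q)=(6,0): 1·6+4·0=6≤9, 5·6+6·0=30≤37, objective 30.
The best lattice point is (7,0), giving 35.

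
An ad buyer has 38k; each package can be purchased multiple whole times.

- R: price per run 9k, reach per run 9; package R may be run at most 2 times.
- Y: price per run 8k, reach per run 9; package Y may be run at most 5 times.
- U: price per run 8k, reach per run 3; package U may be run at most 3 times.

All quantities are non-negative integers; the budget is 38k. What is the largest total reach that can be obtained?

36

This is a bounded integer knapsack.
1×R and 3×Y: price 33 ≤ 38, reach 1·9 + 3·9 = 36.
4×Y: price 32 ≤ 38, reach 4·9 = 36.
Best is 36.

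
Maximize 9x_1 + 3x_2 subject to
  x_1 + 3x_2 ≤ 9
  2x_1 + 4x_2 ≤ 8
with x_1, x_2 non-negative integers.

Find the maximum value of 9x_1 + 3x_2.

36

(x_1,x_2)=(4,0) is feasible, giving 36.
(x_1,x_2)=(3,0) is feasible, giving 27.
The best lattice point is (4,0), giving 36.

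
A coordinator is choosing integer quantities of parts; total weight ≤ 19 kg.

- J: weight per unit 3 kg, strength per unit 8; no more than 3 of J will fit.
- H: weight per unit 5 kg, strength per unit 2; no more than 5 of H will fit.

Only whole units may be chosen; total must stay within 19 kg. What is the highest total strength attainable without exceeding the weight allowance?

J has the best ratio (8/3); taking only J gives at most 3×8 = 24 (stopped by the supply cap of 3).
Mixing does better — 3×J and 2×H: weight 19 ≤ 19, strength 3·8 + 2·2 = 28.

28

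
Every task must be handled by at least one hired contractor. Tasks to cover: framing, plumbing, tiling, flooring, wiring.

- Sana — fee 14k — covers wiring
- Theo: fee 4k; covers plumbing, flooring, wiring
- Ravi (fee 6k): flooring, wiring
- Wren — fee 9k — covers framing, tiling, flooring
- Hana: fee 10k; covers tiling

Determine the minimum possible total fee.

13

This is a weighted set-cover instance.
Choose Theo and Wren: together they cover framing, plumbing, tiling, flooring, wiring — every task.
Total fee: 4 + 9 = 13.
No cover costs less than 13.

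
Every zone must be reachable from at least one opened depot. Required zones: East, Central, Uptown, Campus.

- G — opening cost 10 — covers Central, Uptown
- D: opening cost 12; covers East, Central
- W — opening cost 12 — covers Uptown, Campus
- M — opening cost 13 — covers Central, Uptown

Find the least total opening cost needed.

The greedy cost-per-new-zone heuristic would pick G, D, and W for 34, but a cheaper cover exists.
Choose D and W: together they cover East, Central, Uptown, Campus — every zone.
Total opening cost: 12 + 12 = 24.
No cover costs less than 24.

24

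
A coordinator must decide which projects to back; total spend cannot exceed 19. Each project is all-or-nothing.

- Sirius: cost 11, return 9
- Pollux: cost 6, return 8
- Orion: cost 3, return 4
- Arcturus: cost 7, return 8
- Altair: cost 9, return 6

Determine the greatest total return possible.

Take Pollux, Orion, and Arcturus: cost 6 + 3 + 7 = 16 ≤ 19, return 8 + 4 + 8 = 20.
No other feasible combination does better.

20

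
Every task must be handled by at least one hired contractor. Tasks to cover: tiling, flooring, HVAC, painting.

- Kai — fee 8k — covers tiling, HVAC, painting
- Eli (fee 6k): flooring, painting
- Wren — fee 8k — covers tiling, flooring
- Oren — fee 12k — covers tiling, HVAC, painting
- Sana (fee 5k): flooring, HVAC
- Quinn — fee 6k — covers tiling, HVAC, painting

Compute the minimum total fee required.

11

Choose Sana and Quinn: together they cover tiling, flooring, HVAC, painting — every task.
Total fee: 5 + 6 = 11.
No cover costs less than 11.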